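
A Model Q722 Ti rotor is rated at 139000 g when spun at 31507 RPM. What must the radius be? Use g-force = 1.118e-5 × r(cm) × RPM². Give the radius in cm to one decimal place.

RCF = 1.118 × 10⁻⁵ × r × N²
139000 = 1.118 × 10⁻⁵ × r × (31507)²
r = 139000 / (1.118 × 10⁻⁵ × 992,691,049) = 139000 / 11098.29 ≈ 12.524 cm

≈ 12.5 cm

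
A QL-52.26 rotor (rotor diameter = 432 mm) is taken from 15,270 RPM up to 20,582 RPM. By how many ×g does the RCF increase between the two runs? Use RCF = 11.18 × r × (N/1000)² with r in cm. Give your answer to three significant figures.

46000 ×g

r = 432 mm / 2 = 216 mm = 21.6 cm
RCF₁ = 11.18 × 21.6 × (15.27)² = 11.18 × 21.6 × 233.1729 ≈ 56,308.5 × g
RCF₂ = 11.18 × 21.6 × (20.582)² = 11.18 × 21.6 × 423.618724 ≈ 102,298.8 × g
Increase = 102,298.8 − 56,308.5 = 45,990.3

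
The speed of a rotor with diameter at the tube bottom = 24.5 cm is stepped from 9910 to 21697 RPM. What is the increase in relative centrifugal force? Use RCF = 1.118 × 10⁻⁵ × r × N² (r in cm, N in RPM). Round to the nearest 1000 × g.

51000 ×g

r = 24.5 / 2 = 12.25 cm
RCF₁ = 1.118 × 10⁻⁵ × 12.25 × (9910)² = 1.118 × 10⁻⁵ × 12.25 × 98,208,100 ≈ 13,450.1 × g
RCF₂ = 1.118 × 10⁻⁵ × 12.25 × (21697)² = 1.118 × 10⁻⁵ × 12.25 × 470,759,809 ≈ 64,472.9 × g
Increase = 64,472.9 − 13,450.1 = 51,022.8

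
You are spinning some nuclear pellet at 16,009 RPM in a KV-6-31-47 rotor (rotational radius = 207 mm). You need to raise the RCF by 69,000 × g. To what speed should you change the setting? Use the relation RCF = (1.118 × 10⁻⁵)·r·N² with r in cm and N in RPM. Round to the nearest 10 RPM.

r = 207 mm = 20.7 cm
Current RCF = 1.118 × 10⁻⁵ × 20.7 × (16009)² = 1.118 × 10⁻⁵ × 20.7 × 256,288,081 ≈ 59,311.7 × g
Target RCF = 59,311.7 + 69,000 = 128,311.7 × g
N² = 128,311.7 / (23.1426 × 10⁻⁵) = 554,439,432
N ≈ √554,439,432 ≈ 23,546.5

N₂ ≈ 23550 RPM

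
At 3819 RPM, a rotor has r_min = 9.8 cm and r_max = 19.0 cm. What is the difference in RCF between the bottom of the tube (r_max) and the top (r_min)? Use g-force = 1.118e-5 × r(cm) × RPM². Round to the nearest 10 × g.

RCF_max = 1.118 × 10⁻⁵ × 19 × (3819)² = 1.118 × 10⁻⁵ × 19 × 14,584,761 ≈ 3,098.1 × g
RCF_min = 1.118 × 10⁻⁵ × 9.8 × (3819)² = 1.118 × 10⁻⁵ × 9.8 × 14,584,761 ≈ 1,598 × g
ΔRCF = 3,098.1 − 1,598 = 1,500.1

1500 x g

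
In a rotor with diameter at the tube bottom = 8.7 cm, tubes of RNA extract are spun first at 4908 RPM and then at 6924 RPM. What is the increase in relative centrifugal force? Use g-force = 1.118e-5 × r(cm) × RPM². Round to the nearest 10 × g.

≈ 1160 g

r = 8.7 / 2 = 4.35 cm
RCF₁ = 1.118 × 10⁻⁵ × 4.35 × (4908)² = 1.118 × 10⁻⁵ × 4.35 × 24,088,464 ≈ 1,171.5 × g
RCF₂ = 1.118 × 10⁻⁵ × 4.35 × (6924)² = 1.118 × 10⁻⁵ × 4.35 × 47,941,776 ≈ 2,331.6 × g
Increase = 2,331.6 − 1,171.5 = 1,160.1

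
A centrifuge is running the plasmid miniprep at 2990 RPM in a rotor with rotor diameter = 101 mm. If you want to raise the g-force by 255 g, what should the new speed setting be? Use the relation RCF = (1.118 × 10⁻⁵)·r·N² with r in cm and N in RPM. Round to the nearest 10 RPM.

r = 101 mm / 2 = 50.5 mm = 5.05 cm
Current RCF = 1.118 × 10⁻⁵ × 5.05 × (2990)² = 1.118 × 10⁻⁵ × 5.05 × 8,940,100 ≈ 504.7 × g
Target RCF = 504.7 + 255 = 759.7 × g
N² = 759.7 / (5.6459 × 10⁻⁵) = 13,455,782
N ≈ √13,455,782 ≈ 3,668.2

N₂ ≈ 3670 RPM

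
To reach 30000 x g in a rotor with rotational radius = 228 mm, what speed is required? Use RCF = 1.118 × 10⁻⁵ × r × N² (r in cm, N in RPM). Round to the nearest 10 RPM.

r = 228 mm = 22.8 cm
30,000 = 1.118 × 10⁻⁵ × 22.8 × N²
N² = 30,000 / (25.4904 × 10⁻⁵) = 117,691,366
N ≈ √117,691,366 ≈ 10,848.6

≈ 10850 RPM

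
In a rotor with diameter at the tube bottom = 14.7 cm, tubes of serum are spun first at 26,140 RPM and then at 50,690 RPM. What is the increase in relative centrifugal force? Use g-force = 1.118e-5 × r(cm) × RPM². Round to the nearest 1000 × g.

≈ 155000 g

r = 14.7 / 2 = 7.35 cm
RCF₁ = 1.118 × 10⁻⁵ × 7.35 × (26140)² = 1.118 × 10⁻⁵ × 7.35 × 683,299,600 ≈ 56,148.8 × g
RCF₂ = 1.118 × 10⁻⁵ × 7.35 × (50690)² = 1.118 × 10⁻⁵ × 7.35 × 2,569,476,100 ≈ 211,141.6 × g
Increase = 211,141.6 − 56,148.8 = 154,992.8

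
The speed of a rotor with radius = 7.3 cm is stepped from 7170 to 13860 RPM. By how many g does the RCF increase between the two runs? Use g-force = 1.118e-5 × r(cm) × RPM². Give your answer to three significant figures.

11500 g

RCF₁ = 1.118 × 10⁻⁵ × 7.3 × (7170)² = 1.118 × 10⁻⁵ × 7.3 × 51,408,900 ≈ 4,195.7 × g
RCF₂ = 1.118 × 10⁻⁵ × 7.3 × (13860)² = 1.118 × 10⁻⁵ × 7.3 × 192,099,600 ≈ 15,678 × g
Increase = 15,678 − 4,195.7 = 11,482.3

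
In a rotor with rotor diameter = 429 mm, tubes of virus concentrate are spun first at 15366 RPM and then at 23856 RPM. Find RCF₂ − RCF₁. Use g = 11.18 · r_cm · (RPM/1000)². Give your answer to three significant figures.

79900 × g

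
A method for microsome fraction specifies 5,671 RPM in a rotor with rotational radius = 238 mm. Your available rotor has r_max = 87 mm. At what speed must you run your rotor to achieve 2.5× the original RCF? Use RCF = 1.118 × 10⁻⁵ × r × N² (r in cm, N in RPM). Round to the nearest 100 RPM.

Original rotor: r = 238 mm = 23.8 cm
RCF = 1.118 × 10⁻⁵ × r × N²
RCF_original = 1.118 × 10⁻⁵ × 23.8 × (5671)² = 1.118 × 10⁻⁵ × 23.8 × 32,160,241 ≈ 8,557.3 × g
Target RCF = 2.5 × 8,557.3 ≈ 21,393.2 × g
Your rotor: r = 87 mm = 8.7 cm
21,393.2 = 1.118 × 10⁻⁵ × 8.7 × N²
N² = 21,393.2 / (9.7266 × 10⁻⁵) = 219,945,305
N ≈ √219,945,305 ≈ 14,830.6

14800 RPM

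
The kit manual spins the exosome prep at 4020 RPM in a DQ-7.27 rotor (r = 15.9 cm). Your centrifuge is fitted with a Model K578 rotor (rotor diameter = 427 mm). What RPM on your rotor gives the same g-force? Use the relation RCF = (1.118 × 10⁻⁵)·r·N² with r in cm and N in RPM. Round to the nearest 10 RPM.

3470 RPM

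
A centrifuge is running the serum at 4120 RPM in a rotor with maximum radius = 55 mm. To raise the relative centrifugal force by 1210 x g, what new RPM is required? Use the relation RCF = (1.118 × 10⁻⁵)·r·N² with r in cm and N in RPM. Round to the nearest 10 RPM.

≈ 6050 RPM

r = 55 mm = 5.5 cm
Current RCF = 1.118 × 10⁻⁵ × 5.5 × (4120)² = 1.118 × 10⁻⁵ × 5.5 × 16,974,400 ≈ 1,043.8 × g
Target RCF = 1,043.8 + 1,210 = 2,253.8 × g
N² = 2,253.8 / (6.149 × 10⁻⁵) = 36,653,114
N ≈ √36,653,114 ≈ 6,054.2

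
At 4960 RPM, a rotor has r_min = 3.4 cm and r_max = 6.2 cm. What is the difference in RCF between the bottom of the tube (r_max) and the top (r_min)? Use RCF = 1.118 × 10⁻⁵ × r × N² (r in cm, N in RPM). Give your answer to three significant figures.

≈ 770 × g

RCF_max = 1.118 × 10⁻⁵ × 6.2 × (4960)² = 1.118 × 10⁻⁵ × 6.2 × 24,601,600 ≈ 1,705.3 × g
RCF_min = 1.118 × 10⁻⁵ × 3.4 × (4960)² = 1.118 × 10⁻⁵ × 3.4 × 24,601,600 ≈ 935.2 × g
ΔRCF = 1,705.3 − 935.2 = 770.1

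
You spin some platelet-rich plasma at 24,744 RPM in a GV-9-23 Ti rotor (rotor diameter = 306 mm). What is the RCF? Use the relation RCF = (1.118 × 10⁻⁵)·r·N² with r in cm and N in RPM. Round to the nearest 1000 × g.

≈ 105000 x g

r = 306 mm / 2 = 153 mm = 15.3 cm
RCF = 1.118 × 10⁻⁵ × r × N²
RCF = 1.118 × 10⁻⁵ × 15.3 × (24744)² = 1.118 × 10⁻⁵ × 15.3 × 612,265,536 ≈ 104,730.5 × g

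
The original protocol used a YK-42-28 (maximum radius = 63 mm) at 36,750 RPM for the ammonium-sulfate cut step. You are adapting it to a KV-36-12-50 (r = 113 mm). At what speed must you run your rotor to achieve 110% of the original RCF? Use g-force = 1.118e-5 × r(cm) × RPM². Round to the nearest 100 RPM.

Original rotor: r = 63 mm = 6.3 cm
RCF = 1.118 × 10⁻⁵ × r × N²
RCF_original = 1.118 × 10⁻⁵ × 6.3 × (36750)² = 1.118 × 10⁻⁵ × 6.3 × 1,350,562,500 ≈ 95,125.5 × g
Target RCF = 1.1 × 95,125.5 ≈ 104,638.1 × g
Your rotor: r = 113 mm = 11.3 cm
104,638.1 = 1.118 × 10⁻⁵ × 11.3 × N²
N² = 104,638.1 / (12.6334 × 10⁻⁵) = 828,265,550
N ≈ √828,265,550 ≈ 28,779.6

28800 RPM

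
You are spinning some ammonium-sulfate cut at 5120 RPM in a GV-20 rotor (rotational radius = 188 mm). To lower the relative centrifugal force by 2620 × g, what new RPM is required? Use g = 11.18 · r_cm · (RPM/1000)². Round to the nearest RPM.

r = 188 mm = 18.8 cm
Current RCF = 11.18 × 18.8 × (5.12)² = 11.18 × 18.8 × 26.2144 ≈ 5,509.8 × g
Target RCF = 5,509.8 − 2,620 = 2,889.8 × g
(N/1000)² = 2,889.8 / 210.184 = 13.74891
N = 1000 × √13.74891 ≈ 3,708.0

3708 RPM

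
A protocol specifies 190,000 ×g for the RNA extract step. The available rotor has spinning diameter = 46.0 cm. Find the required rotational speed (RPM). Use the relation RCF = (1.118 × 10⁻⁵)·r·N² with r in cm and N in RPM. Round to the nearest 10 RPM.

≈ 27180 RPM

r = 46.0 / 2 = 23 cm
190,000 = 1.118 × 10⁻⁵ × 23 × N²
N² = 190,000 / (25.714 × 10⁻⁵) = 738,897,099
N ≈ √738,897,099 ≈ 27,182.7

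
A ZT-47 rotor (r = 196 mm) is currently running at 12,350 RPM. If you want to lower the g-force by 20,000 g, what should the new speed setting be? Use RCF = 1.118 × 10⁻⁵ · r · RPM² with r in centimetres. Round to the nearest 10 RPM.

r = 196 mm = 19.6 cm
Current RCF = 1.118 × 10⁻⁵ × 19.6 × (12350)² = 1.118 × 10⁻⁵ × 19.6 × 152,522,500 ≈ 33,422 × g
Target RCF = 33,422 − 20,000 = 13,422 × g
N² = 13,422 / (21.9128 × 10⁻⁵) = 61,251,871
N ≈ √61,251,871 ≈ 7,826.4

N₂ ≈ 7830 RPM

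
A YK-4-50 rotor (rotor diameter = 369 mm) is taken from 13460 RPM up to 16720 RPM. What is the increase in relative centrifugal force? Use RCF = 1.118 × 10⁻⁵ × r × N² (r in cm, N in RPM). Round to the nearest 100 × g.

20300 x g

r = 369 mm / 2 = 184.5 mm = 18.45 cm
RCF₁ = 1.118 × 10⁻⁵ × 18.45 × (13460)² = 1.118 × 10⁻⁵ × 18.45 × 181,171,600 ≈ 37,370.4 × g
RCF₂ = 1.118 × 10⁻⁵ × 18.45 × (16720)² = 1.118 × 10⁻⁵ × 18.45 × 279,558,400 ≈ 57,664.8 × g
Increase = 57,664.8 − 37,370.4 = 20,294.4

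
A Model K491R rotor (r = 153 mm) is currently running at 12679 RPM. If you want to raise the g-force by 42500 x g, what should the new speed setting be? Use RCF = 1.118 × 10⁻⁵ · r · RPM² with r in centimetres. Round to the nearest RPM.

r = 153 mm = 15.3 cm
Current RCF = 1.118 × 10⁻⁵ × 15.3 × (12679)² = 1.118 × 10⁻⁵ × 15.3 × 160,757,041 ≈ 27,498.1 × g
Target RCF = 27,498.1 + 42,500 = 69,998.1 × g
N² = 69,998.1 / (17.1054 × 10⁻⁵) = 409,216,388
N ≈ √409,216,388 ≈ 20,229.1

≈ 20229 RPM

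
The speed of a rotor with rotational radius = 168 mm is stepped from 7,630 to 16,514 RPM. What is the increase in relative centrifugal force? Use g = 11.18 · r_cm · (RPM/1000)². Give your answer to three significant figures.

r = 168 mm = 16.8 cm
RCF₁ = 11.18 × 16.8 × (7.63)² = 11.18 × 16.8 × 58.2169 ≈ 10,934.5 × g
RCF₂ = 11.18 × 16.8 × (16.514)² = 11.18 × 16.8 × 272.712196 ≈ 51,221.9 × g
Increase = 51,221.9 − 10,934.5 = 40,287.4

≈ 40300 x g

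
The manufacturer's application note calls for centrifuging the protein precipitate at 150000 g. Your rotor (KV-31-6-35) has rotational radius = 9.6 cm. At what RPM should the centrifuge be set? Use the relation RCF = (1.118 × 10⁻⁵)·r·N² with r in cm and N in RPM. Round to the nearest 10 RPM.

150,000 = 1.118 × 10⁻⁵ × 9.6 × N²
N² = 150,000 / (10.7328 × 10⁻⁵) = 1,397,584,973
N ≈ √1,397,584,973 ≈ 37,384.3

≈ 37380 RPM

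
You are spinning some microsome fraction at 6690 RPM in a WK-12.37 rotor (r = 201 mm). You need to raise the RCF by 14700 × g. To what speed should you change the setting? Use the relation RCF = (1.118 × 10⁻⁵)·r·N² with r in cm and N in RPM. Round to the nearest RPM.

N₂ ≈ 10496 RPM

r = 201 mm = 20.1 cm
Current RCF = 1.118 × 10⁻⁵ × 20.1 × (6690)² = 1.118 × 10⁻⁵ × 20.1 × 44,756,100 ≈ 10,057.5 × g
Target RCF = 10,057.5 + 14,700 = 24,757.5 × g
N² = 24,757.5 / (22.4718 × 10⁻⁵) = 110,171,415
N ≈ √110,171,415 ≈ 10,496.3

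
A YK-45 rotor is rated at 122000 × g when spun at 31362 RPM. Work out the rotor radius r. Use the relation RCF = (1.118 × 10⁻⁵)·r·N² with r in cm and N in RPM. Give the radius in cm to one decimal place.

122000 = 1.118 × 10⁻⁵ × r × (31362)²
r = 122000 / (1.118 × 10⁻⁵ × 983,575,044) = 122000 / 10996.37 ≈ 11.095 cm

r ≈ 11.1 cm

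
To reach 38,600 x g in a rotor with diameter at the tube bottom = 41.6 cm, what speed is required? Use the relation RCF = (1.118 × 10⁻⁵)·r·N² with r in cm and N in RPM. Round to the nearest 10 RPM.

≈ 12880 RPM

r = 41.6 / 2 = 20.8 cm
RCF = 1.118 × 10⁻⁵ × r × N²
38,600 = 1.118 × 10⁻⁵ × 20.8 × N²
N² = 38,600 / (23.2544 × 10⁻⁵) = 165,990,092
N ≈ √165,990,092 ≈ 12,883.7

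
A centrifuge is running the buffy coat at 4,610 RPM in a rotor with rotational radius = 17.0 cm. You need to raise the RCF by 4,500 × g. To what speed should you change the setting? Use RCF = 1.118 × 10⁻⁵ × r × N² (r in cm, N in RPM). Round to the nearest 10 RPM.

6700 RPM

Current RCF = 1.118 × 10⁻⁵ × 17 × (4610)² = 1.118 × 10⁻⁵ × 17 × 21,252,100 ≈ 4,039.2 × g
Target RCF = 4,039.2 + 4,500 = 8,539.2 × g
N² = 8,539.2 / (19.006 × 10⁻⁵) = 44,928,970
N ≈ √44,928,970 ≈ 6,702.9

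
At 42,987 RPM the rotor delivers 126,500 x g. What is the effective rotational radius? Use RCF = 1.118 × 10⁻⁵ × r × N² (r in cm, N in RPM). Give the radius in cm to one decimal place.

126500 = 1.118 × 10⁻⁵ × r × (42987)²
r = 126500 / (1.118 × 10⁻⁵ × 1,847,882,169) = 126500 / 20659.32 ≈ 6.123 cm

≈ 6.1 cm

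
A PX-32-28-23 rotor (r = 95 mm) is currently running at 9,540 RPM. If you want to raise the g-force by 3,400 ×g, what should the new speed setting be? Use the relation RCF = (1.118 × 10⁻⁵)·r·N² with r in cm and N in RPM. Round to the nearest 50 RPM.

r = 95 mm = 9.5 cm
Current RCF = 1.118 × 10⁻⁵ × 9.5 × (9540)² = 1.118 × 10⁻⁵ × 9.5 × 91,011,600 ≈ 9,666.3 × g
Target RCF = 9,666.3 + 3,400 = 13,066.3 × g
N² = 13,066.3 / (10.621 × 10⁻⁵) = 123,023,256
N ≈ √123,023,256 ≈ 11,091.6

≈ 11100 RPM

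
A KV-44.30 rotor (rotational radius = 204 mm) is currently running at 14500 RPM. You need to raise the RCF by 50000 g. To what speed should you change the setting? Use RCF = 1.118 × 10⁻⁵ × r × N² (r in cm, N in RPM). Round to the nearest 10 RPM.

≈ 20720 RPM

r = 204 mm = 20.4 cm
Current RCF = 1.118 × 10⁻⁵ × 20.4 × (14500)² = 1.118 × 10⁻⁵ × 20.4 × 210,250,000 ≈ 47,952.1 × g
Target RCF = 47,952.1 + 50,000 = 97,952.1 × g
N² = 97,952.1 / (22.8072 × 10⁻⁵) = 429,478,849
N ≈ √429,478,849 ≈ 20,723.9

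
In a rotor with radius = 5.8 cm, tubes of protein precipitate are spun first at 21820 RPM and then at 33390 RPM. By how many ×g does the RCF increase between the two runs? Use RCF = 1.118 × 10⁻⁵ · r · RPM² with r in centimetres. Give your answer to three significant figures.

RCF₁ = 1.118 × 10⁻⁵ × 5.8 × (21820)² = 1.118 × 10⁻⁵ × 5.8 × 476,112,400 ≈ 30,873 × g
RCF₂ = 1.118 × 10⁻⁵ × 5.8 × (33390)² = 1.118 × 10⁻⁵ × 5.8 × 1,114,892,100 ≈ 72,294.1 × g
Increase = 72,294.1 − 30,873 = 41,421.1

41400 ×g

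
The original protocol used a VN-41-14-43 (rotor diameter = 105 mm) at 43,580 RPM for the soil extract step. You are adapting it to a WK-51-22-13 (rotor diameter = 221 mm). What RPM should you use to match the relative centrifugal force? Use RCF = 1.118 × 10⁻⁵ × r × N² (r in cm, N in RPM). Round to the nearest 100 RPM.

Original rotor: r = 105 mm / 2 = 52.5 mm = 5.25 cm
RCF_original = 1.118 × 10⁻⁵ × 5.25 × (43580)² = 1.118 × 10⁻⁵ × 5.25 × 1,899,216,400 ≈ 111,474.5 × g
Your rotor: r = 221 mm / 2 = 110.5 mm = 11.05 cm
111,474.5 = 1.118 × 10⁻⁵ × 11.05 × N²
N² = 111,474.5 / (12.3539 × 10⁻⁵) = 902,342,580
N ≈ √902,342,580 ≈ 30,039.0

≈ 30000 RPM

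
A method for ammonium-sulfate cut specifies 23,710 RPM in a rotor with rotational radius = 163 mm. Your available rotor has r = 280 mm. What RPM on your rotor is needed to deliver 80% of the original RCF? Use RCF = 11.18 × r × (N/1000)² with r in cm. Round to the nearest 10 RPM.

≈ 16180 RPM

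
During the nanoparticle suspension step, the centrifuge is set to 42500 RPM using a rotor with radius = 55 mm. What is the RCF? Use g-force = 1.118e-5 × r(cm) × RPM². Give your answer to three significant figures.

≈ 111000 x g

r = 55 mm = 5.5 cm
RCF = 1.118 × 10⁻⁵ × r × N²
RCF = 1.118 × 10⁻⁵ × 5.5 × (42500)² = 1.118 × 10⁻⁵ × 5.5 × 1,806,250,000 ≈ 111,066.3 × g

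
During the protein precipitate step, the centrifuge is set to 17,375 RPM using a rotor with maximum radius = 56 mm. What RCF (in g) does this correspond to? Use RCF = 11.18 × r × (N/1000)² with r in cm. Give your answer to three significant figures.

r = 56 mm = 5.6 cm
RCF = 11.18 × r × (N/1000)²
RCF = 11.18 × 5.6 × (17.375)² = 11.18 × 5.6 × 301.890625 ≈ 18,900.8 × g

RCF ≈ 18900 g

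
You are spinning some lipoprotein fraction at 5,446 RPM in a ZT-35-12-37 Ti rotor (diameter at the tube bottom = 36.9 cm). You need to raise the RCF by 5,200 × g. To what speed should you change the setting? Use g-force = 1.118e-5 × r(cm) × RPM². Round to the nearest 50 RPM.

≈ 7400 RPM

r = 36.9 / 2 = 18.45 cm
Current RCF = 1.118 × 10⁻⁵ × 18.45 × (5446)² = 1.118 × 10⁻⁵ × 18.45 × 29,658,916 ≈ 6,117.8 × g
Target RCF = 6,117.8 + 5,200 = 11,317.8 × g
N² = 11,317.8 / (20.6271 × 10⁻⁵) = 54,868,595
N ≈ √54,868,595 ≈ 7,407.3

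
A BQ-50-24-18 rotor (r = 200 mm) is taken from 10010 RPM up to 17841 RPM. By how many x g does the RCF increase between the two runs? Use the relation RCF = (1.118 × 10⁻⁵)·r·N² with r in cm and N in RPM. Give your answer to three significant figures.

48800 x g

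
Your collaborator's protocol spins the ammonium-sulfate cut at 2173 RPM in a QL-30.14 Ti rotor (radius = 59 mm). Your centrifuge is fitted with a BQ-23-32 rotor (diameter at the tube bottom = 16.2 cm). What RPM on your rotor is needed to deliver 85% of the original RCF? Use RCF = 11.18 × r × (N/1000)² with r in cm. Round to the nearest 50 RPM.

≈ 1700 RPM

Original rotor: r = 59 mm = 5.9 cm
RCF_original = 11.18 × 5.9 × (2.173)² = 11.18 × 5.9 × 4.721929 ≈ 311.5 × g
Target RCF = 0.85 × 311.5 ≈ 264.8 × g
Your rotor: r = 16.2 / 2 = 8.1 cm
264.8 = 11.18 × 8.1 × (N/1000)²
(N/1000)² = 264.8 / 90.558 = 2.924093
N = 1000 × √2.924093 ≈ 1,710.0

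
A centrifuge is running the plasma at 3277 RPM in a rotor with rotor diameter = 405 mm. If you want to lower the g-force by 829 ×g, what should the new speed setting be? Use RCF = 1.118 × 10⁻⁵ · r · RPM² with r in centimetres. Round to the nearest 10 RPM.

r = 405 mm / 2 = 202.5 mm = 20.25 cm
Current RCF = 1.118 × 10⁻⁵ × 20.25 × (3277)² = 1.118 × 10⁻⁵ × 20.25 × 10,738,729 ≈ 2,431.2 × g
Target RCF = 2,431.2 − 829 = 1,602.2 × g
N² = 1,602.2 / (22.6395 × 10⁻⁵) = 7,077,011
N ≈ √7,077,011 ≈ 2,660.3

≈ 2660 RPM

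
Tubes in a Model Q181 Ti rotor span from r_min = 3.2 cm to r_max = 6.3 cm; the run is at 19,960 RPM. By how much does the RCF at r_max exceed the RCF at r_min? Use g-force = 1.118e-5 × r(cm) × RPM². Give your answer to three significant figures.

RCF_max = 1.118 × 10⁻⁵ × 6.3 × (19960)² = 1.118 × 10⁻⁵ × 6.3 × 398,401,600 ≈ 28,061 × g
RCF_min = 1.118 × 10⁻⁵ × 3.2 × (19960)² = 1.118 × 10⁻⁵ × 3.2 × 398,401,600 ≈ 14,253.2 × g
ΔRCF = 28,061 − 14,253.2 = 13,807.8

ΔRCF ≈ 13800 x g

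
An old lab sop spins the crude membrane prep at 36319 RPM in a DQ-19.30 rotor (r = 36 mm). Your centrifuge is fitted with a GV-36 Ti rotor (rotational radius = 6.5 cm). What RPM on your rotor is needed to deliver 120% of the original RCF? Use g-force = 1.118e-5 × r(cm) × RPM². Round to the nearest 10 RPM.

Original rotor: r = 36 mm = 3.6 cm
RCF = 1.118 × 10⁻⁵ × r × N²
RCF_original = 1.118 × 10⁻⁵ × 3.6 × (36319)² = 1.118 × 10⁻⁵ × 3.6 × 1,319,069,761 ≈ 53,089.9 × g
Target RCF = 1.2 × 53,089.9 ≈ 63,707.9 × g
63,707.9 = 1.118 × 10⁻⁵ × 6.5 × N²
N² = 63,707.9 / (7.267 × 10⁻⁵) = 876,674,006
N ≈ √876,674,006 ≈ 29,608.7

≈ 29610 RPM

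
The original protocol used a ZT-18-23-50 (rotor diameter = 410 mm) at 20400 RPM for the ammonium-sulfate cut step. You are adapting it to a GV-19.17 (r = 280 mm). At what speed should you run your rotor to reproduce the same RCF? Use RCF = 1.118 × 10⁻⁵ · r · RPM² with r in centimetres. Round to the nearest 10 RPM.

Original rotor: r = 410 mm / 2 = 205 mm = 20.5 cm
RCF = 1.118 × 10⁻⁵ × r × N²
RCF_original = 1.118 × 10⁻⁵ × 20.5 × (20400)² = 1.118 × 10⁻⁵ × 20.5 × 416,160,000 ≈ 95,379.7 × g
Your rotor: r = 280 mm = 28.0 cm
95,379.7 = 1.118 × 10⁻⁵ × 28 × N²
N² = 95,379.7 / (31.304 × 10⁻⁵) = 304,688,538
N ≈ √304,688,538 ≈ 17,455.3

17460 RPM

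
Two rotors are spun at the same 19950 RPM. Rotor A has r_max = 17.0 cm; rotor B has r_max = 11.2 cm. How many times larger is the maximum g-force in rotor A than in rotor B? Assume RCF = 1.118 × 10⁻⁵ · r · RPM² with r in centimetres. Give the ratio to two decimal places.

1.52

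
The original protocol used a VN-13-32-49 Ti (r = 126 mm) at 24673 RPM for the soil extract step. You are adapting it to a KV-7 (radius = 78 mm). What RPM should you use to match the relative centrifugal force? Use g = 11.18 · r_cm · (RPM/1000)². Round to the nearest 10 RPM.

31360 RPM

Original rotor: r = 126 mm = 12.6 cm
RCF_original = 11.18 × 12.6 × (24.673)² = 11.18 × 12.6 × 608.756929 ≈ 85,754.4 × g
Your rotor: r = 78 mm = 7.8 cm
85,754.4 = 11.18 × 7.8 × (N/1000)²
(N/1000)² = 85,754.4 / 87.204 = 983.3769
N = 1000 × √983.3769 ≈ 31,358.8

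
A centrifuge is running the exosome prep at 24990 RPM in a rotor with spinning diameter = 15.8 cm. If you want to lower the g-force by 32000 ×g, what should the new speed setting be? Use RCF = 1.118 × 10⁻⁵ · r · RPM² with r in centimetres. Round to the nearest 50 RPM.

r = 15.8 / 2 = 7.9 cm
Current RCF = 1.118 × 10⁻⁵ × 7.9 × (24990)² = 1.118 × 10⁻⁵ × 7.9 × 624,500,100 ≈ 55,157.1 × g
Target RCF = 55,157.1 − 32,000 = 23,157.1 × g
N² = 23,157.1 / (8.8322 × 10⁻⁵) = 262,189,488
N ≈ √262,189,488 ≈ 16,192.3

16200 RPM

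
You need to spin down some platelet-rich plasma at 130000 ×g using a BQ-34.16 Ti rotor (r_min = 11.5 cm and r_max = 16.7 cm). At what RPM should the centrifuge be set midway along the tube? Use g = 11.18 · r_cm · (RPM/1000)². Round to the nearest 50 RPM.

N ≈ 28700 RPM

r_avg = (11.5 + 16.7) / 2 = 14.1 cm
130,000 = 11.18 × 14.1 × (N/1000)²
(N/1000)² = 130,000 / 157.638 = 824.6743
N = 1000 × √824.6743 ≈ 28,717.1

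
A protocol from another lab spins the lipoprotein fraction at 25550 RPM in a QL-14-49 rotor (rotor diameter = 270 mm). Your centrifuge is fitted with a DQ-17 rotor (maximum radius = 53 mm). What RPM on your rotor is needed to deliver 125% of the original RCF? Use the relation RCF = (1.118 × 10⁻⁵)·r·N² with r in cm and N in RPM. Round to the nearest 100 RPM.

≈ 45600 RPM

Original rotor: r = 270 mm / 2 = 135 mm = 13.5 cm
RCF_original = 1.118 × 10⁻⁵ × 13.5 × (25550)² = 1.118 × 10⁻⁵ × 13.5 × 652,802,500 ≈ 98,527.5 × g
Target RCF = 1.25 × 98,527.5 ≈ 123,159.4 × g
Your rotor: r = 53 mm = 5.3 cm
123,159.4 = 1.118 × 10⁻⁵ × 5.3 × N²
N² = 123,159.4 / (5.9254 × 10⁻⁵) = 2,078,499,342
N ≈ √2,078,499,342 ≈ 45,590.6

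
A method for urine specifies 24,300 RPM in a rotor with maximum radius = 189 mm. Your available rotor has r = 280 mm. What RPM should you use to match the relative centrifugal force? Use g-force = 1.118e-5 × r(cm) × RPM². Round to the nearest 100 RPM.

Original rotor: r = 189 mm = 18.9 cm
RCF_original = 1.118 × 10⁻⁵ × 18.9 × (24300)² = 1.118 × 10⁻⁵ × 18.9 × 590,490,000 ≈ 124,771.7 × g
Your rotor: r = 280 mm = 28.0 cm
124,771.7 = 1.118 × 10⁻⁵ × 28 × N²
N² = 124,771.7 / (31.304 × 10⁻⁵) = 398,580,693
N ≈ √398,580,693 ≈ 19,964.5

20000 RPM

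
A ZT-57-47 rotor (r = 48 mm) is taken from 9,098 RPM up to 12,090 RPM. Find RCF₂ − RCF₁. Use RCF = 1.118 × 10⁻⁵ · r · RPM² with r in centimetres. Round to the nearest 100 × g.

≈ 3400 x g

r = 48 mm = 4.8 cm
RCF₁ = 1.118 × 10⁻⁵ × 4.8 × (9098)² = 1.118 × 10⁻⁵ × 4.8 × 82,773,604 ≈ 4,442 × g
RCF₂ = 1.118 × 10⁻⁵ × 4.8 × (12090)² = 1.118 × 10⁻⁵ × 4.8 × 146,168,100 ≈ 7,844 × g
Increase = 7,844 − 4,442 = 3,402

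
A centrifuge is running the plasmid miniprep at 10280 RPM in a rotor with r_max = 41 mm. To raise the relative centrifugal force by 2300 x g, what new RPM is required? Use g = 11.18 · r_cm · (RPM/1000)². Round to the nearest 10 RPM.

r = 41 mm = 4.1 cm
Current RCF = 11.18 × 4.1 × (10.28)² = 11.18 × 4.1 × 105.6784 ≈ 4,844.1 × g
Target RCF = 4,844.1 + 2,300 = 7,144.1 × g
(N/1000)² = 7,144.1 / 45.838 = 155.8554
N = 1000 × √155.8554 ≈ 12,484.2

12480 RPM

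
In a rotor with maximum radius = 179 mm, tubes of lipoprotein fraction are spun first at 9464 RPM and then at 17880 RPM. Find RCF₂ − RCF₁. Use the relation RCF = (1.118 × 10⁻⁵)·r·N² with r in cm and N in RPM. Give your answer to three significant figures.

r = 179 mm = 17.9 cm
RCF₁ = 1.118 × 10⁻⁵ × 17.9 × (9464)² = 1.118 × 10⁻⁵ × 17.9 × 89,567,296 ≈ 17,924.4 × g
RCF₂ = 1.118 × 10⁻⁵ × 17.9 × (17880)² = 1.118 × 10⁻⁵ × 17.9 × 319,694,400 ≈ 63,977.9 × g
Increase = 63,977.9 − 17,924.4 = 46,053.5

≈ 46100 ×g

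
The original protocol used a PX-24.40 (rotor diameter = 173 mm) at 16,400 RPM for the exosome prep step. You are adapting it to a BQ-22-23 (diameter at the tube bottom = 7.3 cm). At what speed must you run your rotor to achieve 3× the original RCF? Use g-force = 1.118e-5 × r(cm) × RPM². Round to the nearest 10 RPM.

≈ 43730 RPM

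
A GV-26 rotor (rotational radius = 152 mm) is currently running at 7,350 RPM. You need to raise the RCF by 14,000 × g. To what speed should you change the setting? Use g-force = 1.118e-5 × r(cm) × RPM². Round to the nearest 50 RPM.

r = 152 mm = 15.2 cm
Current RCF = 1.118 × 10⁻⁵ × 15.2 × (7350)² = 1.118 × 10⁻⁵ × 15.2 × 54,022,500 ≈ 9,180.4 × g
Target RCF = 9,180.4 + 14,000 = 23,180.4 × g
N² = 23,180.4 / (16.9936 × 10⁻⁵) = 136,406,647
N ≈ √136,406,647 ≈ 11,679.3

N₂ ≈ 11700 RPM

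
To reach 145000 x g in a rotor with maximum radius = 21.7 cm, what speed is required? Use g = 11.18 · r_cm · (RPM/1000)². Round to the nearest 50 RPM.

24450 RPM

145,000 = 11.18 × 21.7 × (N/1000)²
(N/1000)² = 145,000 / 242.606 = 597.6769
N = 1000 × √597.6769 ≈ 24,447.4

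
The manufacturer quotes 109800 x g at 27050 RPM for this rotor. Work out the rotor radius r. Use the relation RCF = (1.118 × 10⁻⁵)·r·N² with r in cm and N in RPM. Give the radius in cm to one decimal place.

≈ 13.4 cm

109800 = 1.118 × 10⁻⁵ × r × (27050)²
r = 109800 / (1.118 × 10⁻⁵ × 731,702,500) = 109800 / 8180.434 ≈ 13.422 cm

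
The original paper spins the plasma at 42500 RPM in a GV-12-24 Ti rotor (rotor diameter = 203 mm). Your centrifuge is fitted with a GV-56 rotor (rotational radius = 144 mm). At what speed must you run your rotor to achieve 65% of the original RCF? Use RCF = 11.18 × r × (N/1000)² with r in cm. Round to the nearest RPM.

Original rotor: r = 203 mm / 2 = 101.5 mm = 10.15 cm
RCF_original = 11.18 × 10.15 × (42.5)² = 11.18 × 10.15 × 1,806.25 ≈ 204,967.8 × g
Target RCF = 0.65 × 204,967.8 ≈ 133,229.1 × g
Your rotor: r = 144 mm = 14.4 cm
133,229.1 = 11.18 × 14.4 × (N/1000)²
(N/1000)² = 133,229.1 / 160.992 = 827.5511
N = 1000 × √827.5511 ≈ 28,767.2

≈ 28767 RPM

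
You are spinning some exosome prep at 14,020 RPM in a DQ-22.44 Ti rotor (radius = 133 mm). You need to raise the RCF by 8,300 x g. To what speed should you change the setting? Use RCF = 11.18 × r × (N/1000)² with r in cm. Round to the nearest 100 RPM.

r = 133 mm = 13.3 cm
Current RCF = 11.18 × 13.3 × (14.02)² = 11.18 × 13.3 × 196.5604 ≈ 29,227.4 × g
Target RCF = 29,227.4 + 8,300 = 37,527.4 × g
(N/1000)² = 37,527.4 / 148.694 = 252.3801
N = 1000 × √252.3801 ≈ 15,886.5

N₂ ≈ 15900 RPM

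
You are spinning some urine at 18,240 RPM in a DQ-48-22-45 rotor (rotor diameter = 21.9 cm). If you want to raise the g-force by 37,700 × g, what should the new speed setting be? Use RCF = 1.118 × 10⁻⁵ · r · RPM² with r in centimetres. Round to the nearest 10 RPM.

≈ 25310 RPM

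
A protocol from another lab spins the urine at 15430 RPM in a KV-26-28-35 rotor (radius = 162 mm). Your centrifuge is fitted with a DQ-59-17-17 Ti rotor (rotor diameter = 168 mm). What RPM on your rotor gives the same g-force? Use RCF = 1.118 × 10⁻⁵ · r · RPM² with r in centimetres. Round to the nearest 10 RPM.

≈ 21430 RPM

Original rotor: r = 162 mm = 16.2 cm
RCF = 1.118 × 10⁻⁵ × r × N²
RCF_original = 1.118 × 10⁻⁵ × 16.2 × (15430)² = 1.118 × 10⁻⁵ × 16.2 × 238,084,900 ≈ 43,121 × g
Your rotor: r = 168 mm / 2 = 84 mm = 8.4 cm
43,121 = 1.118 × 10⁻⁵ × 8.4 × N²
N² = 43,121 / (9.3912 × 10⁻⁵) = 459,163,898
N ≈ √459,163,898 ≈ 21,428.1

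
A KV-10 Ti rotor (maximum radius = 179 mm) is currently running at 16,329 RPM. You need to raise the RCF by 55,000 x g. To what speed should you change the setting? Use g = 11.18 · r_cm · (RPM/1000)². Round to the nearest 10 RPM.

r = 179 mm = 17.9 cm
Current RCF = 11.18 × 17.9 × (16.329)² = 11.18 × 17.9 × 266.636241 ≈ 53,359.8 × g
Target RCF = 53,359.8 + 55,000 = 108,359.8 × g
(N/1000)² = 108,359.8 / 200.122 = 541.4687
N = 1000 × √541.4687 ≈ 23,269.5

N₂ ≈ 23270 RPM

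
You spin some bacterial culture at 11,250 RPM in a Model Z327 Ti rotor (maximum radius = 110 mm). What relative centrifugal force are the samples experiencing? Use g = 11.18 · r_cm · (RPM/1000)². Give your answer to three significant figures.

r = 110 mm = 11.0 cm
RCF = 11.18 × 11 × (11.25)² = 11.18 × 11 × 126.5625 ≈ 15,564.7 × g

RCF ≈ 15600 g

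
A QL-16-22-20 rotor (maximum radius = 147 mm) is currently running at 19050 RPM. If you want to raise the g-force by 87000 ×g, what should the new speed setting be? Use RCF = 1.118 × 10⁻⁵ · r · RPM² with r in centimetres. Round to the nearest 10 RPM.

r = 147 mm = 14.7 cm
Current RCF = 1.118 × 10⁻⁵ × 14.7 × (19050)² = 1.118 × 10⁻⁵ × 14.7 × 362,902,500 ≈ 59,641.6 × g
Target RCF = 59,641.6 + 87,000 = 146,641.6 × g
N² = 146,641.6 / (16.4346 × 10⁻⁵) = 892,273,618
N ≈ √892,273,618 ≈ 29,870.9

N₂ ≈ 29870 RPM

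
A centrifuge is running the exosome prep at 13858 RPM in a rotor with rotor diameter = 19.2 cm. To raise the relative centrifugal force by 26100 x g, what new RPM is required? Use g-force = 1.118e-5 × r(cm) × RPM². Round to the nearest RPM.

20862 RPM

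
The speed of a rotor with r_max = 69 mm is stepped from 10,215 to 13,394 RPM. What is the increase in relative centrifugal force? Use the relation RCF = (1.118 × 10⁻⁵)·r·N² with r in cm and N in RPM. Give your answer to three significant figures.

r = 69 mm = 6.9 cm
RCF₁ = 1.118 × 10⁻⁵ × 6.9 × (10215)² = 1.118 × 10⁻⁵ × 6.9 × 104,346,225 ≈ 8,049.5 × g
RCF₂ = 1.118 × 10⁻⁵ × 6.9 × (13394)² = 1.118 × 10⁻⁵ × 6.9 × 179,399,236 ≈ 13,839.2 × g
Increase = 13,839.2 − 8,049.5 = 5,789.7

≈ 5790 g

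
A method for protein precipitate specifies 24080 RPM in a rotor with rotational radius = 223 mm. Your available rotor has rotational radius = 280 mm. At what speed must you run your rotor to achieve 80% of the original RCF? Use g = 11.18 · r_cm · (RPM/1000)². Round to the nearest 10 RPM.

Original rotor: r = 223 mm = 22.3 cm
RCF = 11.18 × r × (N/1000)²
RCF_original = 11.18 × 22.3 × (24.08)² = 11.18 × 22.3 × 579.8464 ≈ 144,563.8 × g
Target RCF = 0.8 × 144,563.8 ≈ 115,651 × g
Your rotor: r = 280 mm = 28.0 cm
115,651 = 11.18 × 28 × (N/1000)²
(N/1000)² = 115,651 / 313.04 = 369.4448
N = 1000 × √369.4448 ≈ 19,220.9

19220 RPM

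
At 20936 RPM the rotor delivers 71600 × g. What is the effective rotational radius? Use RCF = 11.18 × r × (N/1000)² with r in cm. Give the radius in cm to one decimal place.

≈ 14.6 cm

71600 = 11.18 × r × (20.936)²
r = 71600 / (11.18 × 438.316096) = 71600 / 4900.374 ≈ 14.611 cm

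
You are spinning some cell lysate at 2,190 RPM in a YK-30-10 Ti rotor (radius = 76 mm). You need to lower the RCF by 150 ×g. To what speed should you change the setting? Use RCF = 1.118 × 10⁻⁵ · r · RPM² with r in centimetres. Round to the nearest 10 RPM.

1740 RPM

r = 76 mm = 7.6 cm
Current RCF = 1.118 × 10⁻⁵ × 7.6 × (2190)² = 1.118 × 10⁻⁵ × 7.6 × 4,796,100 ≈ 407.5 × g
Target RCF = 407.5 − 150 = 257.5 × g
N² = 257.5 / (8.4968 × 10⁻⁵) = 3,030,553
N ≈ √3,030,553 ≈ 1,740.8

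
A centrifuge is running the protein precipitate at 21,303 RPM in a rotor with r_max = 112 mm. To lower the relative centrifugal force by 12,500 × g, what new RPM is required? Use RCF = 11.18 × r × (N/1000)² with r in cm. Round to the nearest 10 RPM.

r = 112 mm = 11.2 cm
Current RCF = 11.18 × 11.2 × (21.303)² = 11.18 × 11.2 × 453.817809 ≈ 56,825.3 × g
Target RCF = 56,825.3 − 12,500 = 44,325.3 × g
(N/1000)² = 44,325.3 / 125.216 = 353.9907
N = 1000 × √353.9907 ≈ 18,814.6

≈ 18810 RPM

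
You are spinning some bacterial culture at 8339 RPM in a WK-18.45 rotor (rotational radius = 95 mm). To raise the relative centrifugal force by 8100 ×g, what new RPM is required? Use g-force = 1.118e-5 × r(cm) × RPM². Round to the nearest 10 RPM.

r = 95 mm = 9.5 cm
Current RCF = 1.118 × 10⁻⁵ × 9.5 × (8339)² = 1.118 × 10⁻⁵ × 9.5 × 69,538,921 ≈ 7,385.7 × g
Target RCF = 7,385.7 + 8,100 = 15,485.7 × g
N² = 15,485.7 / (10.621 × 10⁻⁵) = 145,802,655
N ≈ √145,802,655 ≈ 12,074.9

≈ 12070 RPM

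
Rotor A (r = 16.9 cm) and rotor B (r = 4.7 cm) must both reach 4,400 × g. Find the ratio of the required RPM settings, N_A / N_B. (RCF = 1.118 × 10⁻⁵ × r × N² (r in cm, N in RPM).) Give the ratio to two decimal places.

At fixed RCF, N ∝ 1/√r, so N_A/N_B = √(r_B/r_A) = √(4.7/16.9) = √0.278107 = 0.5274.

0.53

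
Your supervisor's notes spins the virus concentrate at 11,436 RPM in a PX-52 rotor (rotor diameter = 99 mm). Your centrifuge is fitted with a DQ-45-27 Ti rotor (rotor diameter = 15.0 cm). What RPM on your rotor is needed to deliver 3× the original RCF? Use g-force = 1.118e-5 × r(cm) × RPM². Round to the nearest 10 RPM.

16090 RPM

Original rotor: r = 99 mm / 2 = 49.5 mm = 4.95 cm
RCF = 1.118 × 10⁻⁵ × r × N²
RCF_original = 1.118 × 10⁻⁵ × 4.95 × (11436)² = 1.118 × 10⁻⁵ × 4.95 × 130,782,096 ≈ 7,237.6 × g
Target RCF = 3 × 7,237.6 ≈ 21,712.8 × g
Your rotor: r = 15.0 / 2 = 7.5 cm
21,712.8 = 1.118 × 10⁻⁵ × 7.5 × N²
N² = 21,712.8 / (8.385 × 10⁻⁵) = 258,948,122
N ≈ √258,948,122 ≈ 16,091.9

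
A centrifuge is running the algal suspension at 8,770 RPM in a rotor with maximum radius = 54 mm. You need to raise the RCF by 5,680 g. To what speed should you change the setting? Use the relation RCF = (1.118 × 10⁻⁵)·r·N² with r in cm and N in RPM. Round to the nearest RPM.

13077 RPM

r = 54 mm = 5.4 cm
Current RCF = 1.118 × 10⁻⁵ × 5.4 × (8770)² = 1.118 × 10⁻⁵ × 5.4 × 76,912,900 ≈ 4,643.4 × g
Target RCF = 4,643.4 + 5,680 = 10,323.4 × g
N² = 10,323.4 / (6.0372 × 10⁻⁵) = 170,996,488
N ≈ √170,996,488 ≈ 13,076.6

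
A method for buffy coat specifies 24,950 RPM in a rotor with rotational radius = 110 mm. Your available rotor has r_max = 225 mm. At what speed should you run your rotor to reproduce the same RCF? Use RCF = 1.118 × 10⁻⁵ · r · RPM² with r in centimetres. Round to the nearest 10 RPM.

17450 RPM

Original rotor: r = 110 mm = 11.0 cm
RCF = 1.118 × 10⁻⁵ × r × N²
RCF_original = 1.118 × 10⁻⁵ × 11 × (24950)² = 1.118 × 10⁻⁵ × 11 × 622,502,500 ≈ 76,555.4 × g
Your rotor: r = 225 mm = 22.5 cm
76,555.4 = 1.118 × 10⁻⁵ × 22.5 × N²
N² = 76,555.4 / (25.155 × 10⁻⁵) = 304,334,725
N ≈ √304,334,725 ≈ 17,445.2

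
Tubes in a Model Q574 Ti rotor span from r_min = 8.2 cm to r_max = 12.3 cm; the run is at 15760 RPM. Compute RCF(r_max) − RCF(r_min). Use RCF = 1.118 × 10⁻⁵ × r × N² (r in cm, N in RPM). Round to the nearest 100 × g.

11400 x g

RCF_max = 1.118 × 10⁻⁵ × 12.3 × (15760)² = 1.118 × 10⁻⁵ × 12.3 × 248,377,600 ≈ 34,155.4 × g
RCF_min = 1.118 × 10⁻⁵ × 8.2 × (15760)² = 1.118 × 10⁻⁵ × 8.2 × 248,377,600 ≈ 22,770.3 × g
ΔRCF = 34,155.4 − 22,770.3 = 11,385.1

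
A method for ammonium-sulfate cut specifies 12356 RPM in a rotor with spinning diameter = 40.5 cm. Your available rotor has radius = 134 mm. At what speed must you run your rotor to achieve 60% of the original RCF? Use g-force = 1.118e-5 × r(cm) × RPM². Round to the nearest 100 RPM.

Original rotor: r = 40.5 / 2 = 20.25 cm
RCF_original = 1.118 × 10⁻⁵ × 20.25 × (12356)² = 1.118 × 10⁻⁵ × 20.25 × 152,670,736 ≈ 34,563.9 × g
Target RCF = 0.6 × 34,563.9 ≈ 20,738.3 × g
Your rotor: r = 134 mm = 13.4 cm
20,738.3 = 1.118 × 10⁻⁵ × 13.4 × N²
N² = 20,738.3 / (14.9812 × 10⁻⁵) = 138,428,831
N ≈ √138,428,831 ≈ 11,765.6

11800 RPM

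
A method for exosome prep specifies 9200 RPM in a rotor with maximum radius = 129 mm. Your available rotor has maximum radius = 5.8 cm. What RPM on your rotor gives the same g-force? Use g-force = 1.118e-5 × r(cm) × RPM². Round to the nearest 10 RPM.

≈ 13720 RPM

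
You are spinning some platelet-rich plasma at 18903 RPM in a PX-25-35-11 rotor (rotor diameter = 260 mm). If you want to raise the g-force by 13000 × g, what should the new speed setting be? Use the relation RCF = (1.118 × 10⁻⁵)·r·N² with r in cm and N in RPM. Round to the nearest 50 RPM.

N₂ ≈ 21150 RPM

r = 260 mm / 2 = 130 mm = 13 cm
Current RCF = 1.118 × 10⁻⁵ × 13 × (18903)² = 1.118 × 10⁻⁵ × 13 × 357,323,409 ≈ 51,933.4 × g
Target RCF = 51,933.4 + 13,000 = 64,933.4 × g
N² = 64,933.4 / (14.534 × 10⁻⁵) = 446,768,956
N ≈ √446,768,956 ≈ 21,136.9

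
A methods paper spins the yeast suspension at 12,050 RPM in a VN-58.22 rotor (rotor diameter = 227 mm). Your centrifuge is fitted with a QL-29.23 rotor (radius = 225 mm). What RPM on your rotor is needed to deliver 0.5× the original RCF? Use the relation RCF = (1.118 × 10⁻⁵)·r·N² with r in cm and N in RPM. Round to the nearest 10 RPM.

6050 RPM

Original rotor: r = 227 mm / 2 = 113.5 mm = 11.35 cm
RCF_original = 1.118 × 10⁻⁵ × 11.35 × (12050)² = 1.118 × 10⁻⁵ × 11.35 × 145,202,500 ≈ 18,425.2 × g
Target RCF = 0.5 × 18,425.2 ≈ 9,212.6 × g
Your rotor: r = 225 mm = 22.5 cm
9,212.6 = 1.118 × 10⁻⁵ × 22.5 × N²
N² = 9,212.6 / (25.155 × 10⁻⁵) = 36,623,335
N ≈ √36,623,335 ≈ 6,051.7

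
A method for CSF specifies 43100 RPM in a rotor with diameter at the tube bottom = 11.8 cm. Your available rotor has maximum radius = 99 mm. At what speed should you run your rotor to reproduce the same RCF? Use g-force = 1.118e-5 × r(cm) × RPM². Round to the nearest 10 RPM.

33270 RPM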